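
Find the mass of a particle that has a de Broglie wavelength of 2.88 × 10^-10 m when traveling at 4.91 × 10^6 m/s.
4.69 × 10^-31 kg

From the de Broglie relation λ = h/(mv), we solve for m:

m = h/(λv)
m = (6.626 × 10^-34 J·s) / (2.88 × 10^-10 m × 4.91 × 10^6 m/s)
m = 4.69 × 10^-31 kg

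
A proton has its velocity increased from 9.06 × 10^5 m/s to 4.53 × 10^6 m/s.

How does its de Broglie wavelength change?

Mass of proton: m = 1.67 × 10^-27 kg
The wavelength decreases by a factor of 5.

Using λ = h/(mv):

Initial wavelength: λ₁ = h/(mv₁) = 4.38 × 10^-13 m
Final wavelength: λ₂ = h/(mv₂) = 8.76 × 10^-14 m

Since λ ∝ 1/v, when velocity increases by a factor of 5, the wavelength decreases by a factor of 5.

λ₂/λ₁ = v₁/v₂ = 1/5

The wavelength decreases by a factor of 5.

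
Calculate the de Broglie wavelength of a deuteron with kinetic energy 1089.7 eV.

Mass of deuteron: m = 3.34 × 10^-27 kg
6.14 × 10^-13 m

Using λ = h/√(2mKE):

First convert KE to Joules: KE = 1089.7 eV = 1.746 × 10^-16 J

λ = h/√(2mKE)
λ = (6.626 × 10^-34 J·s) / √(2 × 3.34 × 10^-27 kg × 1.746 × 10^-16 J)
λ = 6.14 × 10^-13 m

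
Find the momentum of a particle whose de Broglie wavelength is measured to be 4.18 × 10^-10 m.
1.59 × 10^-24 kg·m/s

From the de Broglie relation λ = h/p, we solve for p:

p = h/λ
p = (6.626 × 10^-34 J·s) / (4.18 × 10^-10 m)
p = 1.59 × 10^-24 kg·m/s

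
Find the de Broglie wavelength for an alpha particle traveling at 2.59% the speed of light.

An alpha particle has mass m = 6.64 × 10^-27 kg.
1.29 × 10^-14 m

Using the de Broglie relation λ = h/(mv):

v = 2.59% × c = 7.765 × 10^6 m/s

λ = h/(mv)
λ = (6.626 × 10^-34 J·s) / (6.64 × 10^-27 kg × 7.765 × 10^6 m/s)
λ = 1.29 × 10^-14 m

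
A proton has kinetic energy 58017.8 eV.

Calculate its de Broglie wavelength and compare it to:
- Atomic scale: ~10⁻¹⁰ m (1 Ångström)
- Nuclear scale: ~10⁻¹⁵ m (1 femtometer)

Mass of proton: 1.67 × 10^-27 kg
λ = 1.19 × 10^-13 m, which is between nuclear and atomic scales.

Using λ = h/√(2mKE):

KE = 58017.8 eV = 9.295 × 10^-15 J

λ = h/√(2mKE)
λ = (6.626 × 10^-34 J·s) / √(2 × 1.67 × 10^-27 kg × 9.295 × 10^-15 J)
λ = 1.19 × 10^-13 m

Comparison:
- Atomic scale (10⁻¹⁰ m): λ is 0.0012× this size
- Nuclear scale (10⁻¹⁵ m): λ is 1.2e+02× this size

The wavelength is between nuclear and atomic scales.

This wavelength is appropriate for probing atomic structure but too large for nuclear physics experiments.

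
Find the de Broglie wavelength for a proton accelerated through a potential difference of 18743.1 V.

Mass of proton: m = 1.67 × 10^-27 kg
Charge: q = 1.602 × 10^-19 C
2.09 × 10^-13 m

When a particle is accelerated through voltage V, it gains kinetic energy KE = qV.

The de Broglie wavelength is then λ = h/√(2mqV):

λ = h/√(2mqV)
λ = (6.626 × 10^-34 J·s) / √(2 × 1.67 × 10^-27 kg × 1.602 × 10^-19 C × 18743.1 V)
λ = 2.09 × 10^-13 m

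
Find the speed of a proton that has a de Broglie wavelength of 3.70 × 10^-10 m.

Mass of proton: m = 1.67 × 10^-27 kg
1.07 × 10^3 m/s

From the de Broglie relation λ = h/(mv), we solve for v:

v = h/(mλ)
v = (6.626 × 10^-34 J·s) / (1.67 × 10^-27 kg × 3.70 × 10^-10 m)
v = 1.07 × 10^3 m/s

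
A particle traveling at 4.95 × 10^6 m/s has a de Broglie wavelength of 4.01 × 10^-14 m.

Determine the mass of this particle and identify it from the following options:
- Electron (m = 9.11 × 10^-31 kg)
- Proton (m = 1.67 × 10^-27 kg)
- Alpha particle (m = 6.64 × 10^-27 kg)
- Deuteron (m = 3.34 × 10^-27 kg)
The particle is a deuteron.

From λ = h/(mv), solve for mass:

m = h/(λv)
m = (6.626 × 10^-34 J·s) / (4.01 × 10^-14 m × 4.95 × 10^6 m/s)
m = 3.34 × 10^-27 kg

Comparing with the listed masses, this is closest to a deuteron.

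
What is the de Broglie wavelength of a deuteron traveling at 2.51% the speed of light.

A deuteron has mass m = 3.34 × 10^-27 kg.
2.64 × 10^-14 m

Using the de Broglie relation λ = h/(mv):

v = 2.51% × c = 7.525 × 10^6 m/s

λ = h/(mv)
λ = (6.626 × 10^-34 J·s) / (3.34 × 10^-27 kg × 7.525 × 10^6 m/s)
λ = 2.64 × 10^-14 m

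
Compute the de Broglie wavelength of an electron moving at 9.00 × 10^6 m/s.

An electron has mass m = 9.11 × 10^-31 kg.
8.08 × 10^-11 m

Using the de Broglie relation λ = h/(mv):

λ = h/(mv)
λ = (6.626 × 10^-34 J·s) / (9.11 × 10^-31 kg × 9.00 × 10^6 m/s)
λ = 8.08 × 10^-11 m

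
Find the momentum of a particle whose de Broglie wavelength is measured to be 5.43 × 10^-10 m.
1.22 × 10^-24 kg·m/s

From the de Broglie relation λ = h/p, we solve for p:

p = h/λ
p = (6.626 × 10^-34 J·s) / (5.43 × 10^-10 m)
p = 1.22 × 10^-24 kg·m/s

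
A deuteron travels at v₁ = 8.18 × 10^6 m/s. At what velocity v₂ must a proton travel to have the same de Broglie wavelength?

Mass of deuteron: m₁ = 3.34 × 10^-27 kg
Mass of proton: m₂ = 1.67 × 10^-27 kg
v₂ = 1.64 × 10^7 m/s

For equal de Broglie wavelengths: λ₁ = λ₂

h/(m₁v₁) = h/(m₂v₂)
m₁v₁ = m₂v₂
v₂ = v₁ · (m₁/m₂)

v₂ = 8.18 × 10^6 m/s × (3.34 × 10^-27 kg / 1.67 × 10^-27 kg)
v₂ = 1.64 × 10^7 m/s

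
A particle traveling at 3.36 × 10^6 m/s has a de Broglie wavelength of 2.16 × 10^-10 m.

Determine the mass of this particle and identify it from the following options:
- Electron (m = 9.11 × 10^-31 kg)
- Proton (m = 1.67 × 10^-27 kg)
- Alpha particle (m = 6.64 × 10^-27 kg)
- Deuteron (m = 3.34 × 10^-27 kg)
The particle is an electron.

From λ = h/(mv), solve for mass:

m = h/(λv)
m = (6.626 × 10^-34 J·s) / (2.16 × 10^-10 m × 3.36 × 10^6 m/s)
m = 9.13 × 10^-31 kg

Comparing with the listed masses, this is closest to an electron.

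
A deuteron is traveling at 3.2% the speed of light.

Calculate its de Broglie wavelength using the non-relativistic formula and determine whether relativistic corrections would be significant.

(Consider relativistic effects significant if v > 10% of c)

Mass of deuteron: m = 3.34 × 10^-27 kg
No, relativistic corrections are not needed.

Using the non-relativistic de Broglie formula λ = h/(mv):

v = 3.2% × c = 9.593 × 10^6 m/s

λ = h/(mv)
λ = (6.626 × 10^-34 J·s) / (3.34 × 10^-27 kg × 9.593 × 10^6 m/s)
λ = 2.07 × 10^-14 m

Since v = 3.2% of c < 10% of c, relativistic corrections are NOT significant and this non-relativistic result is a good approximation.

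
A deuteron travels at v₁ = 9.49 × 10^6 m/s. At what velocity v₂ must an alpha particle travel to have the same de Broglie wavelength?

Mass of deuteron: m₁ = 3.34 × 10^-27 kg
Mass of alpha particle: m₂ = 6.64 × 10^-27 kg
v₂ = 4.77 × 10^6 m/s

For equal de Broglie wavelengths: λ₁ = λ₂

h/(m₁v₁) = h/(m₂v₂)
m₁v₁ = m₂v₂
v₂ = v₁ · (m₁/m₂)

v₂ = 9.49 × 10^6 m/s × (3.34 × 10^-27 kg / 6.64 × 10^-27 kg)
v₂ = 4.77 × 10^6 m/s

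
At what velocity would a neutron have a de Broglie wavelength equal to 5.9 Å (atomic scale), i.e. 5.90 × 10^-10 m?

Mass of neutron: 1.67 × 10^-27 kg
6.72 × 10^2 m/s

From λ = h/(mv), solve for v:

v = h/(mλ)
v = (6.626 × 10^-34 J·s) / (1.67 × 10^-27 kg × 5.90 × 10^-10 m)
v = 6.72 × 10^2 m/s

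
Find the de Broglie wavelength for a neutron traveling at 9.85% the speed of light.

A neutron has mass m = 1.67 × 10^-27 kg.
1.34 × 10^-14 m

Using the de Broglie relation λ = h/(mv):

v = 9.85% × c = 2.953 × 10^7 m/s

λ = h/(mv)
λ = (6.626 × 10^-34 J·s) / (1.67 × 10^-27 kg × 2.953 × 10^7 m/s)
λ = 1.34 × 10^-14 m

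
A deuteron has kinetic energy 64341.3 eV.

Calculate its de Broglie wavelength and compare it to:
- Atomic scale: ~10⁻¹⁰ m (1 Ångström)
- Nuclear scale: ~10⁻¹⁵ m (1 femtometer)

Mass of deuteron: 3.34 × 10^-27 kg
λ = 7.98 × 10^-14 m, which is between nuclear and atomic scales.

Using λ = h/√(2mKE):

KE = 64341.3 eV = 1.031 × 10^-14 J

λ = h/√(2mKE)
λ = (6.626 × 10^-34 J·s) / √(2 × 3.34 × 10^-27 kg × 1.031 × 10^-14 J)
λ = 7.98 × 10^-14 m

Comparison:
- Atomic scale (10⁻¹⁰ m): λ is 0.0008× this size
- Nuclear scale (10⁻¹⁵ m): λ is 80× this size

The wavelength is between nuclear and atomic scales.

This wavelength is appropriate for probing atomic structure but too large for nuclear physics experiments.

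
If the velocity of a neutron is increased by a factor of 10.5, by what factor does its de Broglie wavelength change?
The wavelength decreases by a factor of 10.5.

From λ = h/(mv), the wavelength is inversely proportional to velocity:

λ ∝ 1/v

If v → 10.5v, then λ → λ/10.5

When velocity is increased by a factor of 10.5, the wavelength decreases by a factor of 10.5.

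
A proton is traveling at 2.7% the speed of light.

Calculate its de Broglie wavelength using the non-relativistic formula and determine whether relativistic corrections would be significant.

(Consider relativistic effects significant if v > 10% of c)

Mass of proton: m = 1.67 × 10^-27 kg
No, relativistic corrections are not needed.

Using the non-relativistic de Broglie formula λ = h/(mv):

v = 2.7% × c = 8.094 × 10^6 m/s

λ = h/(mv)
λ = (6.626 × 10^-34 J·s) / (1.67 × 10^-27 kg × 8.094 × 10^6 m/s)
λ = 4.90 × 10^-14 m

Since v = 2.7% of c < 10% of c, relativistic corrections are NOT significant and this non-relativistic result is a good approximation.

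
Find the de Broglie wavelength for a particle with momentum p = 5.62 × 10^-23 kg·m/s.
1.18 × 10^-11 m

Using the de Broglie relation λ = h/p:

λ = h/p
λ = (6.626 × 10^-34 J·s) / (5.62 × 10^-23 kg·m/s)
λ = 1.18 × 10^-11 m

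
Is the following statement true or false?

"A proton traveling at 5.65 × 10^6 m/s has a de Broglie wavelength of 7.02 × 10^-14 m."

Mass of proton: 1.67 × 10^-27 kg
True

The claim is correct.

Using λ = h/(mv):
λ = (6.626 × 10^-34 J·s) / (1.67 × 10^-27 kg × 5.65 × 10^6 m/s)
λ = 7.02 × 10^-14 m

This matches the claimed value.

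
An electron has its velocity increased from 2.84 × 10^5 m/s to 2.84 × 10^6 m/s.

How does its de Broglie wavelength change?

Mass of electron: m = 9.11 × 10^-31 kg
The wavelength decreases by a factor of 10.

Using λ = h/(mv):

Initial wavelength: λ₁ = h/(mv₁) = 2.56 × 10^-9 m
Final wavelength: λ₂ = h/(mv₂) = 2.56 × 10^-10 m

Since λ ∝ 1/v, when velocity increases by a factor of 10, the wavelength decreases by a factor of 10.

λ₂/λ₁ = v₁/v₂ = 1/10

The wavelength decreases by a factor of 10.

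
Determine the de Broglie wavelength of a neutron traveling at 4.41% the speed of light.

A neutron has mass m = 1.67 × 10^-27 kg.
3.00 × 10^-14 m

Using the de Broglie relation λ = h/(mv):

v = 4.41% × c = 1.322 × 10^7 m/s

λ = h/(mv)
λ = (6.626 × 10^-34 J·s) / (1.67 × 10^-27 kg × 1.322 × 10^7 m/s)
λ = 3.00 × 10^-14 m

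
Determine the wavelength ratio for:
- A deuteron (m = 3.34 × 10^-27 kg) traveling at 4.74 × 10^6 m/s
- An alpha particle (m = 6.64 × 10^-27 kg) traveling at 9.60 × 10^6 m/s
λ₁/λ₂ = 4.03

Using λ = h/(mv):

λ₁ = h/(m₁v₁) = 4.19 × 10^-14 m
λ₂ = h/(m₂v₂) = 1.04 × 10^-14 m

Ratio λ₁/λ₂ = (m₂v₂)/(m₁v₁)
         = (6.64 × 10^-27 kg × 9.60 × 10^6 m/s) / (3.34 × 10^-27 kg × 4.74 × 10^6 m/s)
         = 4.03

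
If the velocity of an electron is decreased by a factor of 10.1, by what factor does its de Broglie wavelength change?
The wavelength increases by a factor of 10.1.

From λ = h/(mv), the wavelength is inversely proportional to velocity:

λ ∝ 1/v

If v → v/10.1, then λ → 10.1λ

When velocity is decreased by a factor of 10.1, the wavelength increases by a factor of 10.1.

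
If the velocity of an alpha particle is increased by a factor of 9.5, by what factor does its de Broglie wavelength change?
The wavelength decreases by a factor of 9.5.

From λ = h/(mv), the wavelength is inversely proportional to velocity:

λ ∝ 1/v

If v → 9.5v, then λ → λ/9.5

When velocity is increased by a factor of 9.5, the wavelength decreases by a factor of 9.5.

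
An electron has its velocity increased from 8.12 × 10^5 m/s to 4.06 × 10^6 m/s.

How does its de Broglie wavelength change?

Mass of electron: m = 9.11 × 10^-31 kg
The wavelength decreases by a factor of 5.

Using λ = h/(mv):

Initial wavelength: λ₁ = h/(mv₁) = 8.96 × 10^-10 m
Final wavelength: λ₂ = h/(mv₂) = 1.79 × 10^-10 m

Since λ ∝ 1/v, when velocity increases by a factor of 5, the wavelength decreases by a factor of 5.

λ₂/λ₁ = v₁/v₂ = 1/5

The wavelength decreases by a factor of 5.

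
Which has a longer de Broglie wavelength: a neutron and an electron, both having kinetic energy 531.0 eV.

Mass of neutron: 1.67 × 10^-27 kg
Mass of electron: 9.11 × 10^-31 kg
The electron has the longer wavelength.

Using λ = h/√(2mKE):

For neutron: λ₁ = h/√(2m₁KE) = 1.24 × 10^-12 m
For electron: λ₂ = h/√(2m₂KE) = 5.32 × 10^-11 m

Since λ ∝ 1/√m at constant kinetic energy, the lighter particle has the longer wavelength.

The electron has the longer de Broglie wavelength.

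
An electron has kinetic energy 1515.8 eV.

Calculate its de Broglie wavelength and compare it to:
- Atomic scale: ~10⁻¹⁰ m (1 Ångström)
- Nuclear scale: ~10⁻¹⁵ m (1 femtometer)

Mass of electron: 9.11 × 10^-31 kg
λ = 3.15 × 10^-11 m, which is between nuclear and atomic scales.

Using λ = h/√(2mKE):

KE = 1515.8 eV = 2.429 × 10^-16 J

λ = h/√(2mKE)
λ = (6.626 × 10^-34 J·s) / √(2 × 9.11 × 10^-31 kg × 2.429 × 10^-16 J)
λ = 3.15 × 10^-11 m

Comparison:
- Atomic scale (10⁻¹⁰ m): λ is 0.31× this size
- Nuclear scale (10⁻¹⁵ m): λ is 3.1e+04× this size

The wavelength is between nuclear and atomic scales.

This wavelength is appropriate for probing atomic structure but too large for nuclear physics experiments.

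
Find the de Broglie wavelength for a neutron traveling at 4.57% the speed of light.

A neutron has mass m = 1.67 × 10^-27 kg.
2.90 × 10^-14 m

Using the de Broglie relation λ = h/(mv):

v = 4.57% × c = 1.370 × 10^7 m/s

λ = h/(mv)
λ = (6.626 × 10^-34 J·s) / (1.67 × 10^-27 kg × 1.370 × 10^7 m/s)
λ = 2.90 × 10^-14 m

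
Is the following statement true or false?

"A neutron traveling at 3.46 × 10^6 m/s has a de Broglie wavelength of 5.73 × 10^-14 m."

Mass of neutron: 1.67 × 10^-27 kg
False

The claim is incorrect.

Using λ = h/(mv):
λ = (6.626 × 10^-34 J·s) / (1.67 × 10^-27 kg × 3.46 × 10^6 m/s)
λ = 1.15 × 10^-13 m

The actual wavelength differs from the claimed 5.73 × 10^-14 m.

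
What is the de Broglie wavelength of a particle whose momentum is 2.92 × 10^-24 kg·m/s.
2.27 × 10^-10 m

Using the de Broglie relation λ = h/p:

λ = h/p
λ = (6.626 × 10^-34 J·s) / (2.92 × 10^-24 kg·m/s)
λ = 2.27 × 10^-10 m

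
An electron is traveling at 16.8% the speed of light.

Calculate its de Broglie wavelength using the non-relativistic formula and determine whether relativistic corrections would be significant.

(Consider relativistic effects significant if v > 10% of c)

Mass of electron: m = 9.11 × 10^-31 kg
Yes, relativistic corrections are needed.

Using the non-relativistic de Broglie formula λ = h/(mv):

v = 16.8% × c = 5.037 × 10^7 m/s

λ = h/(mv)
λ = (6.626 × 10^-34 J·s) / (9.11 × 10^-31 kg × 5.037 × 10^7 m/s)
λ = 1.44 × 10^-11 m

Since v = 16.8% of c > 10% of c, relativistic corrections ARE significant and the actual wavelength would differ from this non-relativistic estimate.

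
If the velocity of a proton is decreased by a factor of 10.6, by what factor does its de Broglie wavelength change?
The wavelength increases by a factor of 10.6.

From λ = h/(mv), the wavelength is inversely proportional to velocity:

λ ∝ 1/v

If v → v/10.6, then λ → 10.6λ

When velocity is decreased by a factor of 10.6, the wavelength increases by a factor of 10.6.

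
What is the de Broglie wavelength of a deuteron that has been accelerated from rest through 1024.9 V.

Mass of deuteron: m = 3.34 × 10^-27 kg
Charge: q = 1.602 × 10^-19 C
6.33 × 10^-13 m

When a particle is accelerated through voltage V, it gains kinetic energy KE = qV.

The de Broglie wavelength is then λ = h/√(2mqV):

λ = h/√(2mqV)
λ = (6.626 × 10^-34 J·s) / √(2 × 3.34 × 10^-27 kg × 1.602 × 10^-19 C × 1024.9 V)
λ = 6.33 × 10^-13 m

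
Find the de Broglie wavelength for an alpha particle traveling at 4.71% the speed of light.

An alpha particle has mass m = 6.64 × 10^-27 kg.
7.07 × 10^-15 m

Using the de Broglie relation λ = h/(mv):

v = 4.71% × c = 1.412 × 10^7 m/s

λ = h/(mv)
λ = (6.626 × 10^-34 J·s) / (6.64 × 10^-27 kg × 1.412 × 10^7 m/s)
λ = 7.07 × 10^-15 m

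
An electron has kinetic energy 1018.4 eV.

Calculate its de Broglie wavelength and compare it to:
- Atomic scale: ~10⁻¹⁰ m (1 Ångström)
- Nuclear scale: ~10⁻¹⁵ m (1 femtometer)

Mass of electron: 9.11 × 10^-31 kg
λ = 3.84 × 10^-11 m, which is between nuclear and atomic scales.

Using λ = h/√(2mKE):

KE = 1018.4 eV = 1.632 × 10^-16 J

λ = h/√(2mKE)
λ = (6.626 × 10^-34 J·s) / √(2 × 9.11 × 10^-31 kg × 1.632 × 10^-16 J)
λ = 3.84 × 10^-11 m

Comparison:
- Atomic scale (10⁻¹⁰ m): λ is 0.38× this size
- Nuclear scale (10⁻¹⁵ m): λ is 3.8e+04× this size

The wavelength is between nuclear and atomic scales.

This wavelength is appropriate for probing atomic structure but too large for nuclear physics experiments.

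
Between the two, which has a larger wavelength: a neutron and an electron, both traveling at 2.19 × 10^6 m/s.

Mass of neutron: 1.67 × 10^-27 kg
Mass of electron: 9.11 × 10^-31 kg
The electron has the longer wavelength.

Using λ = h/(mv), since both particles have the same velocity, the wavelength depends only on mass.

For neutron: λ₁ = h/(m₁v) = 1.81 × 10^-13 m
For electron: λ₂ = h/(m₂v) = 3.32 × 10^-10 m

Since λ ∝ 1/m at constant velocity, the lighter particle has the longer wavelength.

The electron has the longer de Broglie wavelength.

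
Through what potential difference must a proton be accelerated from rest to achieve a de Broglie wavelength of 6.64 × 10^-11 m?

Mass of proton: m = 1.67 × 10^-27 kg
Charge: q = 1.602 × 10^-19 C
1.86 × 10^-1 V

From λ = h/√(2mqV), we solve for V:

λ² = h²/(2mqV)
V = h²/(2mqλ²)
V = (6.626 × 10^-34 J·s)² / (2 × 1.67 × 10^-27 kg × 1.602 × 10^-19 C × (6.64 × 10^-11 m)²)
V = 1.86 × 10^-1 V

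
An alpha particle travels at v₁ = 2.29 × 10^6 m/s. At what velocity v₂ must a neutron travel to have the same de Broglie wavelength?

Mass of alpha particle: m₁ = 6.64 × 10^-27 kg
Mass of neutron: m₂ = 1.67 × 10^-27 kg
v₂ = 9.11 × 10^6 m/s

For equal de Broglie wavelengths: λ₁ = λ₂

h/(m₁v₁) = h/(m₂v₂)
m₁v₁ = m₂v₂
v₂ = v₁ · (m₁/m₂)

v₂ = 2.29 × 10^6 m/s × (6.64 × 10^-27 kg / 1.67 × 10^-27 kg)
v₂ = 9.11 × 10^6 m/s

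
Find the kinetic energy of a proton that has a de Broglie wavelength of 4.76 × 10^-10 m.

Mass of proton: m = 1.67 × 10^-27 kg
5.80 × 10^-22 J (or 3.62 × 10^-3 eV)

From λ = h/√(2mKE), we solve for KE:

λ² = h²/(2mKE)
KE = h²/(2mλ²)
KE = (6.626 × 10^-34 J·s)² / (2 × 1.67 × 10^-27 kg × (4.76 × 10^-10 m)²)
KE = 5.80 × 10^-22 J
KE = 3.62 × 10^-3 eV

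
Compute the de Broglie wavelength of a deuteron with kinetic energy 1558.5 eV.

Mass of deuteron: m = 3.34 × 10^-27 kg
5.13 × 10^-13 m

Using λ = h/√(2mKE):

First convert KE to Joules: KE = 1558.5 eV = 2.497 × 10^-16 J

λ = h/√(2mKE)
λ = (6.626 × 10^-34 J·s) / √(2 × 3.34 × 10^-27 kg × 2.497 × 10^-16 J)
λ = 5.13 × 10^-13 m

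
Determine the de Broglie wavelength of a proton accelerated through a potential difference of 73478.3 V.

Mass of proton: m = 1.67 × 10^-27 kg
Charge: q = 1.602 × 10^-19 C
1.06 × 10^-13 m

When a particle is accelerated through voltage V, it gains kinetic energy KE = qV.

The de Broglie wavelength is then λ = h/√(2mqV):

λ = h/√(2mqV)
λ = (6.626 × 10^-34 J·s) / √(2 × 1.67 × 10^-27 kg × 1.602 × 10^-19 C × 73478.3 V)
λ = 1.06 × 10^-13 m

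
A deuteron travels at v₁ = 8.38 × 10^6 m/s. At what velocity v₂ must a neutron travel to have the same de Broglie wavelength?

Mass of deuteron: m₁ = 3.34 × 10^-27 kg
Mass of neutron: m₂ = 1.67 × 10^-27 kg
v₂ = 1.68 × 10^7 m/s

For equal de Broglie wavelengths: λ₁ = λ₂

h/(m₁v₁) = h/(m₂v₂)
m₁v₁ = m₂v₂
v₂ = v₁ · (m₁/m₂)

v₂ = 8.38 × 10^6 m/s × (3.34 × 10^-27 kg / 1.67 × 10^-27 kg)
v₂ = 1.68 × 10^7 m/s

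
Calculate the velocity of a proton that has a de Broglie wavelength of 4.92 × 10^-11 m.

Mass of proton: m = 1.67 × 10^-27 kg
8.06 × 10^3 m/s

From the de Broglie relation λ = h/(mv), we solve for v:

v = h/(mλ)
v = (6.626 × 10^-34 J·s) / (1.67 × 10^-27 kg × 4.92 × 10^-11 m)
v = 8.06 × 10^3 m/s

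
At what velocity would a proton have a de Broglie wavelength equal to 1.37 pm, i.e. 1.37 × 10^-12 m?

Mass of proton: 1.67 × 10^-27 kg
2.90 × 10^5 m/s

From λ = h/(mv), solve for v:

v = h/(mλ)
v = (6.626 × 10^-34 J·s) / (1.67 × 10^-27 kg × 1.37 × 10^-12 m)
v = 2.90 × 10^5 m/s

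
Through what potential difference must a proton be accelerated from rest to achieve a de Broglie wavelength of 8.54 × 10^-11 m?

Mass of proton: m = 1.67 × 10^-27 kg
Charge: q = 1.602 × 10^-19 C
1.13 × 10^-1 V

From λ = h/√(2mqV), we solve for V:

λ² = h²/(2mqV)
V = h²/(2mqλ²)
V = (6.626 × 10^-34 J·s)² / (2 × 1.67 × 10^-27 kg × 1.602 × 10^-19 C × (8.54 × 10^-11 m)²)
V = 1.13 × 10^-1 V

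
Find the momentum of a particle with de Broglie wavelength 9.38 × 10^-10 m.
7.06 × 10^-25 kg·m/s

From the de Broglie relation λ = h/p, we solve for p:

p = h/λ
p = (6.626 × 10^-34 J·s) / (9.38 × 10^-10 m)
p = 7.06 × 10^-25 kg·m/s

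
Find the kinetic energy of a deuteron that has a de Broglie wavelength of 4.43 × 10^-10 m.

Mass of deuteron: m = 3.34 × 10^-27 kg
3.35 × 10^-22 J (or 2.09 × 10^-3 eV)

From λ = h/√(2mKE), we solve for KE:

λ² = h²/(2mKE)
KE = h²/(2mλ²)
KE = (6.626 × 10^-34 J·s)² / (2 × 3.34 × 10^-27 kg × (4.43 × 10^-10 m)²)
KE = 3.35 × 10^-22 J
KE = 2.09 × 10^-3 eV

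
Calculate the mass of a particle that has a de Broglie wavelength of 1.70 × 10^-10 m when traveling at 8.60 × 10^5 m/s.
4.53 × 10^-30 kg

From the de Broglie relation λ = h/(mv), we solve for m:

m = h/(λv)
m = (6.626 × 10^-34 J·s) / (1.70 × 10^-10 m × 8.60 × 10^5 m/s)
m = 4.53 × 10^-30 kg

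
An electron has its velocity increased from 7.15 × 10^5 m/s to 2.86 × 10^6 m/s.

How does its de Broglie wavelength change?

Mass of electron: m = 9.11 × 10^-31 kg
The wavelength decreases by a factor of 4.

Using λ = h/(mv):

Initial wavelength: λ₁ = h/(mv₁) = 1.02 × 10^-9 m
Final wavelength: λ₂ = h/(mv₂) = 2.54 × 10^-10 m

Since λ ∝ 1/v, when velocity increases by a factor of 4, the wavelength decreases by a factor of 4.

λ₂/λ₁ = v₁/v₂ = 1/4

The wavelength decreases by a factor of 4.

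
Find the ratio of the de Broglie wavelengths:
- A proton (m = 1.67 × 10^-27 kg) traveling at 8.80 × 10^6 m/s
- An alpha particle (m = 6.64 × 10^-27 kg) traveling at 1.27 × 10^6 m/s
λ₁/λ₂ = 0.574

Using λ = h/(mv):

λ₁ = h/(m₁v₁) = 4.51 × 10^-14 m
λ₂ = h/(m₂v₂) = 7.86 × 10^-14 m

Ratio λ₁/λ₂ = (m₂v₂)/(m₁v₁)
         = (6.64 × 10^-27 kg × 1.27 × 10^6 m/s) / (1.67 × 10^-27 kg × 8.80 × 10^6 m/s)
         = 0.574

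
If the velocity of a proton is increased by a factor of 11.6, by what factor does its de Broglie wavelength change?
The wavelength decreases by a factor of 11.6.

From λ = h/(mv), the wavelength is inversely proportional to velocity:

λ ∝ 1/v

If v → 11.6v, then λ → λ/11.6

When velocity is increased by a factor of 11.6, the wavelength decreases by a factor of 11.6.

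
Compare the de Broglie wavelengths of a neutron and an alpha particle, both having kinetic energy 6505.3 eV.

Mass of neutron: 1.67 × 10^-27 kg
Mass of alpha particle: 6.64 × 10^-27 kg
The neutron has the longer wavelength.

Using λ = h/√(2mKE):

For neutron: λ₁ = h/√(2m₁KE) = 3.55 × 10^-13 m
For alpha particle: λ₂ = h/√(2m₂KE) = 1.78 × 10^-13 m

Since λ ∝ 1/√m at constant kinetic energy, the lighter particle has the longer wavelength.

The neutron has the longer de Broglie wavelength.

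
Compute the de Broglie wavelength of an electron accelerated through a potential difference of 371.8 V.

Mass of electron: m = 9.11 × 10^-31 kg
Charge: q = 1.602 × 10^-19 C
6.36 × 10^-11 m

When a particle is accelerated through voltage V, it gains kinetic energy KE = qV.

The de Broglie wavelength is then λ = h/√(2mqV):

λ = h/√(2mqV)
λ = (6.626 × 10^-34 J·s) / √(2 × 9.11 × 10^-31 kg × 1.602 × 10^-19 C × 371.8 V)
λ = 6.36 × 10^-11 m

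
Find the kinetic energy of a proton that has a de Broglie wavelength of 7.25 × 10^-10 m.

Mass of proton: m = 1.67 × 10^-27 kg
2.50 × 10^-22 J (or 1.56 × 10^-3 eV)

From λ = h/√(2mKE), we solve for KE:

λ² = h²/(2mKE)
KE = h²/(2mλ²)
KE = (6.626 × 10^-34 J·s)² / (2 × 1.67 × 10^-27 kg × (7.25 × 10^-10 m)²)
KE = 2.50 × 10^-22 J
KE = 1.56 × 10^-3 eV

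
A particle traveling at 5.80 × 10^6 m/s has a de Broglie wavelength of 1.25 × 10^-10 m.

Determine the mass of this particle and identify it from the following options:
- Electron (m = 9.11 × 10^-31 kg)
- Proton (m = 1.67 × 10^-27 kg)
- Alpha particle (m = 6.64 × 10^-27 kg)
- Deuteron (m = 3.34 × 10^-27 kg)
The particle is an electron.

From λ = h/(mv), solve for mass:

m = h/(λv)
m = (6.626 × 10^-34 J·s) / (1.25 × 10^-10 m × 5.80 × 10^6 m/s)
m = 9.14 × 10^-31 kg

Comparing with the listed masses, this is closest to an electron.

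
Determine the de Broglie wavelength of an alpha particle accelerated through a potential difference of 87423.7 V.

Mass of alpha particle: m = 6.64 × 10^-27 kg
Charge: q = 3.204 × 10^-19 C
3.44 × 10^-14 m

When a particle is accelerated through voltage V, it gains kinetic energy KE = qV.

The de Broglie wavelength is then λ = h/√(2mqV):

λ = h/√(2mqV)
λ = (6.626 × 10^-34 J·s) / √(2 × 6.64 × 10^-27 kg × 3.204 × 10^-19 C × 87423.7 V)
λ = 3.44 × 10^-14 m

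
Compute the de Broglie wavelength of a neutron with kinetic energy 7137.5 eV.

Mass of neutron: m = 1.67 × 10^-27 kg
3.39 × 10^-13 m

Using λ = h/√(2mKE):

First convert KE to Joules: KE = 7137.5 eV = 1.144 × 10^-15 J

λ = h/√(2mKE)
λ = (6.626 × 10^-34 J·s) / √(2 × 1.67 × 10^-27 kg × 1.144 × 10^-15 J)
λ = 3.39 × 10^-13 m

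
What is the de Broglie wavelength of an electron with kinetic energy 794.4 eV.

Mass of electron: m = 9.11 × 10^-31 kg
4.35 × 10^-11 m

Using λ = h/√(2mKE):

First convert KE to Joules: KE = 794.4 eV = 1.273 × 10^-16 J

λ = h/√(2mKE)
λ = (6.626 × 10^-34 J·s) / √(2 × 9.11 × 10^-31 kg × 1.273 × 10^-16 J)
λ = 4.35 × 10^-11 m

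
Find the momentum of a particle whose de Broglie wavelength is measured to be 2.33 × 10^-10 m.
2.84 × 10^-24 kg·m/s

From the de Broglie relation λ = h/p, we solve for p:

p = h/λ
p = (6.626 × 10^-34 J·s) / (2.33 × 10^-10 m)
p = 2.84 × 10^-24 kg·m/s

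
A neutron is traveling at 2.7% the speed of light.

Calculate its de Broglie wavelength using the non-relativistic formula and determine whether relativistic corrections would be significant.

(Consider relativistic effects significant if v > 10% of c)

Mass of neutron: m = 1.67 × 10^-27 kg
No, relativistic corrections are not needed.

Using the non-relativistic de Broglie formula λ = h/(mv):

v = 2.7% × c = 8.094 × 10^6 m/s

λ = h/(mv)
λ = (6.626 × 10^-34 J·s) / (1.67 × 10^-27 kg × 8.094 × 10^6 m/s)
λ = 4.90 × 10^-14 m

Since v = 2.7% of c < 10% of c, relativistic corrections are NOT significant and this non-relativistic result is a good approximation.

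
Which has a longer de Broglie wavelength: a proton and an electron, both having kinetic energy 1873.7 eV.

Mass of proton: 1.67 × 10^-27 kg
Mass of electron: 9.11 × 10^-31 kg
The electron has the longer wavelength.

Using λ = h/√(2mKE):

For proton: λ₁ = h/√(2m₁KE) = 6.62 × 10^-13 m
For electron: λ₂ = h/√(2m₂KE) = 2.83 × 10^-11 m

Since λ ∝ 1/√m at constant kinetic energy, the lighter particle has the longer wavelength.

The electron has the longer de Broglie wavelength.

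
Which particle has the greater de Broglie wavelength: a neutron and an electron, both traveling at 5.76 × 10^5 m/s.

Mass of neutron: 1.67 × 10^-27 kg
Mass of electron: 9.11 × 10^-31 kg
The electron has the longer wavelength.

Using λ = h/(mv), since both particles have the same velocity, the wavelength depends only on mass.

For neutron: λ₁ = h/(m₁v) = 6.89 × 10^-13 m
For electron: λ₂ = h/(m₂v) = 1.26 × 10^-9 m

Since λ ∝ 1/m at constant velocity, the lighter particle has the longer wavelength.

The electron has the longer de Broglie wavelength.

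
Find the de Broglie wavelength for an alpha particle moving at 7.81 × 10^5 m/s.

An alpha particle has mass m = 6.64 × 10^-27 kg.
1.28 × 10^-13 m

Using the de Broglie relation λ = h/(mv):

λ = h/(mv)
λ = (6.626 × 10^-34 J·s) / (6.64 × 10^-27 kg × 7.81 × 10^5 m/s)
λ = 1.28 × 10^-13 m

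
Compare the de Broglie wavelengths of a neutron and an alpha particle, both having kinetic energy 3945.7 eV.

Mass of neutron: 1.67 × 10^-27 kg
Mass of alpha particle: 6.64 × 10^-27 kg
The neutron has the longer wavelength.

Using λ = h/√(2mKE):

For neutron: λ₁ = h/√(2m₁KE) = 4.56 × 10^-13 m
For alpha particle: λ₂ = h/√(2m₂KE) = 2.29 × 10^-13 m

Since λ ∝ 1/√m at constant kinetic energy, the lighter particle has the longer wavelength.

The neutron has the longer de Broglie wavelength.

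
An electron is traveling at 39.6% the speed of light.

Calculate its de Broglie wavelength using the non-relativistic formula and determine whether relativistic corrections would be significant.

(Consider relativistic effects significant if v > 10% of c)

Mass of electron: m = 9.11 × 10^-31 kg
Yes, relativistic corrections are needed.

Using the non-relativistic de Broglie formula λ = h/(mv):

v = 39.6% × c = 1.187 × 10^8 m/s

λ = h/(mv)
λ = (6.626 × 10^-34 J·s) / (9.11 × 10^-31 kg × 1.187 × 10^8 m/s)
λ = 6.13 × 10^-12 m

Since v = 39.6% of c > 10% of c, relativistic corrections ARE significant and the actual wavelength would differ from this non-relativistic estimate.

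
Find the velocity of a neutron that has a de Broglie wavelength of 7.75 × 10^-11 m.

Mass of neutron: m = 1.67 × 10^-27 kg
5.12 × 10^3 m/s

From the de Broglie relation λ = h/(mv), we solve for v:

v = h/(mλ)
v = (6.626 × 10^-34 J·s) / (1.67 × 10^-27 kg × 7.75 × 10^-11 m)
v = 5.12 × 10^3 m/s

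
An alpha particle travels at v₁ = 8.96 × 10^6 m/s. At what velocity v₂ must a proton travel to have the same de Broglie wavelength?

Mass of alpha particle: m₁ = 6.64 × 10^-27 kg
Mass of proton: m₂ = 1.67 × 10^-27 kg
v₂ = 3.56 × 10^7 m/s

For equal de Broglie wavelengths: λ₁ = λ₂

h/(m₁v₁) = h/(m₂v₂)
m₁v₁ = m₂v₂
v₂ = v₁ · (m₁/m₂)

v₂ = 8.96 × 10^6 m/s × (6.64 × 10^-27 kg / 1.67 × 10^-27 kg)
v₂ = 3.56 × 10^7 m/s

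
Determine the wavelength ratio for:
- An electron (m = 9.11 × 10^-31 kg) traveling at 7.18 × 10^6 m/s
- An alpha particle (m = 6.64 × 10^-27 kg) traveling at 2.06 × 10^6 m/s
λ₁/λ₂ = 2.09 × 10^3

Using λ = h/(mv):

λ₁ = h/(m₁v₁) = 1.01 × 10^-10 m
λ₂ = h/(m₂v₂) = 4.84 × 10^-14 m

Ratio λ₁/λ₂ = (m₂v₂)/(m₁v₁)
         = (6.64 × 10^-27 kg × 2.06 × 10^6 m/s) / (9.11 × 10^-31 kg × 7.18 × 10^6 m/s)
         = 2.09 × 10^3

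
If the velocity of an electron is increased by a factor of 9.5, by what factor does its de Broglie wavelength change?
The wavelength decreases by a factor of 9.5.

From λ = h/(mv), the wavelength is inversely proportional to velocity:

λ ∝ 1/v

If v → 9.5v, then λ → λ/9.5

When velocity is increased by a factor of 9.5, the wavelength decreases by a factor of 9.5.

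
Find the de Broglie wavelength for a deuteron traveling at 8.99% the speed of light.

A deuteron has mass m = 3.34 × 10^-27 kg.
7.36 × 10^-15 m

Using the de Broglie relation λ = h/(mv):

v = 8.99% × c = 2.695 × 10^7 m/s

λ = h/(mv)
λ = (6.626 × 10^-34 J·s) / (3.34 × 10^-27 kg × 2.695 × 10^7 m/s)
λ = 7.36 × 10^-15 m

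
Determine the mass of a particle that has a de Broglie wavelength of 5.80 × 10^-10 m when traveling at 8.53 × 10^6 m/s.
1.34 × 10^-31 kg

From the de Broglie relation λ = h/(mv), we solve for m:

m = h/(λv)
m = (6.626 × 10^-34 J·s) / (5.80 × 10^-10 m × 8.53 × 10^6 m/s)
m = 1.34 × 10^-31 kg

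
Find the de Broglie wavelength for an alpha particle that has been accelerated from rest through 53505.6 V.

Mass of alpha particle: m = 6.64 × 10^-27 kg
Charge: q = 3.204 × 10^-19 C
4.39 × 10^-14 m

When a particle is accelerated through voltage V, it gains kinetic energy KE = qV.

The de Broglie wavelength is then λ = h/√(2mqV):

λ = h/√(2mqV)
λ = (6.626 × 10^-34 J·s) / √(2 × 6.64 × 10^-27 kg × 3.204 × 10^-19 C × 53505.6 V)
λ = 4.39 × 10^-14 m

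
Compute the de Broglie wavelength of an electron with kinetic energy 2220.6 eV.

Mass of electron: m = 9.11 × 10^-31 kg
2.60 × 10^-11 m

Using λ = h/√(2mKE):

First convert KE to Joules: KE = 2220.6 eV = 3.558 × 10^-16 J

λ = h/√(2mKE)
λ = (6.626 × 10^-34 J·s) / √(2 × 9.11 × 10^-31 kg × 3.558 × 10^-16 J)
λ = 2.60 × 10^-11 m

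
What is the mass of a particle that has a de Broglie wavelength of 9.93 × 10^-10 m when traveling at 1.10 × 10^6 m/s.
6.07 × 10^-31 kg

From the de Broglie relation λ = h/(mv), we solve for m:

m = h/(λv)
m = (6.626 × 10^-34 J·s) / (9.93 × 10^-10 m × 1.10 × 10^6 m/s)
m = 6.07 × 10^-31 kg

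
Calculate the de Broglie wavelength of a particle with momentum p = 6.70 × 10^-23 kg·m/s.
9.89 × 10^-12 m

Using the de Broglie relation λ = h/p:

λ = h/p
λ = (6.626 × 10^-34 J·s) / (6.70 × 10^-23 kg·m/s)
λ = 9.89 × 10^-12 m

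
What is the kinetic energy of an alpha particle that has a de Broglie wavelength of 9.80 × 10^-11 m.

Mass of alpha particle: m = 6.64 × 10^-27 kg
3.44 × 10^-21 J (or 0.0215 eV)

From λ = h/√(2mKE), we solve for KE:

λ² = h²/(2mKE)
KE = h²/(2mλ²)
KE = (6.626 × 10^-34 J·s)² / (2 × 6.64 × 10^-27 kg × (9.80 × 10^-11 m)²)
KE = 3.44 × 10^-21 J
KE = 0.0215 eV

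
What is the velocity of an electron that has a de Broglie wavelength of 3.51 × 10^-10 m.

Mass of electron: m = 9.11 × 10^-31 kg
2.07 × 10^6 m/s

From the de Broglie relation λ = h/(mv), we solve for v:

v = h/(mλ)
v = (6.626 × 10^-34 J·s) / (9.11 × 10^-31 kg × 3.51 × 10^-10 m)
v = 2.07 × 10^6 m/s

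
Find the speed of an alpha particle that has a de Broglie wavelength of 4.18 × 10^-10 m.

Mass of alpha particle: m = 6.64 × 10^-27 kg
2.39 × 10^2 m/s

From the de Broglie relation λ = h/(mv), we solve for v:

v = h/(mλ)
v = (6.626 × 10^-34 J·s) / (6.64 × 10^-27 kg × 4.18 × 10^-10 m)
v = 2.39 × 10^2 m/s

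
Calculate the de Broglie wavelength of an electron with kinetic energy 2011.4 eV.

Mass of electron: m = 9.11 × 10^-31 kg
2.73 × 10^-11 m

Using λ = h/√(2mKE):

First convert KE to Joules: KE = 2011.4 eV = 3.223 × 10^-16 J

λ = h/√(2mKE)
λ = (6.626 × 10^-34 J·s) / √(2 × 9.11 × 10^-31 kg × 3.223 × 10^-16 J)
λ = 2.73 × 10^-11 m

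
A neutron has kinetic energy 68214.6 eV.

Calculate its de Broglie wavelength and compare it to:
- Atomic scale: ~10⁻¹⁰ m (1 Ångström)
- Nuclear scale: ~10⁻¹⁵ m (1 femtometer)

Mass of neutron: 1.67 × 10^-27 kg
λ = 1.10 × 10^-13 m, which is between nuclear and atomic scales.

Using λ = h/√(2mKE):

KE = 68214.6 eV = 1.093 × 10^-14 J

λ = h/√(2mKE)
λ = (6.626 × 10^-34 J·s) / √(2 × 1.67 × 10^-27 kg × 1.093 × 10^-14 J)
λ = 1.10 × 10^-13 m

Comparison:
- Atomic scale (10⁻¹⁰ m): λ is 0.0011× this size
- Nuclear scale (10⁻¹⁵ m): λ is 1.1e+02× this size

The wavelength is between nuclear and atomic scales.

This wavelength is appropriate for probing atomic structure but too large for nuclear physics experiments.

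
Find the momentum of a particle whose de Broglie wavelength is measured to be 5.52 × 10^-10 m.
1.20 × 10^-24 kg·m/s

From the de Broglie relation λ = h/p, we solve for p:

p = h/λ
p = (6.626 × 10^-34 J·s) / (5.52 × 10^-10 m)
p = 1.20 × 10^-24 kg·m/s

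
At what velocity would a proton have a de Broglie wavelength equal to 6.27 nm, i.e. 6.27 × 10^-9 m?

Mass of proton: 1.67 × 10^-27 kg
6.33 × 10^1 m/s

From λ = h/(mv), solve for v:

v = h/(mλ)
v = (6.626 × 10^-34 J·s) / (1.67 × 10^-27 kg × 6.27 × 10^-9 m)
v = 6.33 × 10^1 m/s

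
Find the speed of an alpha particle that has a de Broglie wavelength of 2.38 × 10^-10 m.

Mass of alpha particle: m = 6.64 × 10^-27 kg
4.19 × 10^2 m/s

From the de Broglie relation λ = h/(mv), we solve for v:

v = h/(mλ)
v = (6.626 × 10^-34 J·s) / (6.64 × 10^-27 kg × 2.38 × 10^-10 m)
v = 4.19 × 10^2 m/s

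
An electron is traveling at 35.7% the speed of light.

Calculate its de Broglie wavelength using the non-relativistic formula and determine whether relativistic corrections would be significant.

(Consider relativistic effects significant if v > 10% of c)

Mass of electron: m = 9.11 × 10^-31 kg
Yes, relativistic corrections are needed.

Using the non-relativistic de Broglie formula λ = h/(mv):

v = 35.7% × c = 1.070 × 10^8 m/s

λ = h/(mv)
λ = (6.626 × 10^-34 J·s) / (9.11 × 10^-31 kg × 1.070 × 10^8 m/s)
λ = 6.80 × 10^-12 m

Since v = 35.7% of c > 10% of c, relativistic corrections ARE significant and the actual wavelength would differ from this non-relativistic estimate.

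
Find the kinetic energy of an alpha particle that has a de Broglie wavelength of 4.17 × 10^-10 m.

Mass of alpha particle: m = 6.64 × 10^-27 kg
1.90 × 10^-22 J (or 1.19 × 10^-3 eV)

From λ = h/√(2mKE), we solve for KE:

λ² = h²/(2mKE)
KE = h²/(2mλ²)
KE = (6.626 × 10^-34 J·s)² / (2 × 6.64 × 10^-27 kg × (4.17 × 10^-10 m)²)
KE = 1.90 × 10^-22 J
KE = 1.19 × 10^-3 eV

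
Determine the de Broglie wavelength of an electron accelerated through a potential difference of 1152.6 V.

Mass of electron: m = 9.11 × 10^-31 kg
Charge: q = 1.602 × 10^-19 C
3.61 × 10^-11 m

When a particle is accelerated through voltage V, it gains kinetic energy KE = qV.

The de Broglie wavelength is then λ = h/√(2mqV):

λ = h/√(2mqV)
λ = (6.626 × 10^-34 J·s) / √(2 × 9.11 × 10^-31 kg × 1.602 × 10^-19 C × 1152.6 V)
λ = 3.61 × 10^-11 m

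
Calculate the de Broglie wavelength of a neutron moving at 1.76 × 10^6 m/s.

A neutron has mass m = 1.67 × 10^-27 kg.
2.25 × 10^-13 m

Using the de Broglie relation λ = h/(mv):

λ = h/(mv)
λ = (6.626 × 10^-34 J·s) / (1.67 × 10^-27 kg × 1.76 × 10^6 m/s)
λ = 2.25 × 10^-13 m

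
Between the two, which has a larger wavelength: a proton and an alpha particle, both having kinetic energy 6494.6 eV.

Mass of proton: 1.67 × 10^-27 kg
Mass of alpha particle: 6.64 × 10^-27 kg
The proton has the longer wavelength.

Using λ = h/√(2mKE):

For proton: λ₁ = h/√(2m₁KE) = 3.55 × 10^-13 m
For alpha particle: λ₂ = h/√(2m₂KE) = 1.78 × 10^-13 m

Since λ ∝ 1/√m at constant kinetic energy, the lighter particle has the longer wavelength.

The proton has the longer de Broglie wavelength.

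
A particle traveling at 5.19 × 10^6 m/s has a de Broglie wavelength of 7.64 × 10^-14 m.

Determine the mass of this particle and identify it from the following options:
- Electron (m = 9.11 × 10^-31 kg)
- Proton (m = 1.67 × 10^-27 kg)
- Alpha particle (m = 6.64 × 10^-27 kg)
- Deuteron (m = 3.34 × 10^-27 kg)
The particle is a proton.

From λ = h/(mv), solve for mass:

m = h/(λv)
m = (6.626 × 10^-34 J·s) / (7.64 × 10^-14 m × 5.19 × 10^6 m/s)
m = 1.67 × 10^-27 kg

Comparing with the listed masses, this is closest to a proton.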